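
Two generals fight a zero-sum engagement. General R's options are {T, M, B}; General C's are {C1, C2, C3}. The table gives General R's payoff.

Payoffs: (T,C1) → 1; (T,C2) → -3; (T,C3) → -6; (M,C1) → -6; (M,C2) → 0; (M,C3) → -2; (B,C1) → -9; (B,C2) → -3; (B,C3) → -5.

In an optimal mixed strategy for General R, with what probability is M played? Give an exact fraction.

7/11

Row minima: T → -6, M → -6, B → -9; maximin = -6.
Column maxima: C1 → 1, C2 → 0, C3 → -2; minimax = -2.
-6 ≠ -2, so there is no saddle point; optimal play is mixed.
B is strictly dominated by M, so General R never plays it.
C2 is strictly dominated by C3 (it gives General R strictly more in every row), so General C never plays it.
On the remaining 2×2 (T, M vs C1, C3):
Let General R play T with probability p. Expected payoff against C1: 1p + (-6)(1−p) = 7p − 6; against C3: (-6)p + (-2)(1−p) = −4p − 2.
Setting these equal: 7p − 6 = −4p − 2 ⇒ 11p = 4 ⇒ p = 4/11, and the value is (7)·(4/11) − 6 = -38/11.
For General C: with q = P(C1), equating T's and M's payoffs gives 7q − 6 = −4q − 2 ⇒ q = 4/11.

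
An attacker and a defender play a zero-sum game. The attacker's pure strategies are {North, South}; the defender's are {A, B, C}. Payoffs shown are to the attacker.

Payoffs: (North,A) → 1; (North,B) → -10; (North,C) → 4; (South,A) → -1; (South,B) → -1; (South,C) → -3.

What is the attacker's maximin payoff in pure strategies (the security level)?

-3

Row minima: North → -10, South → -3.
The best of these is -3.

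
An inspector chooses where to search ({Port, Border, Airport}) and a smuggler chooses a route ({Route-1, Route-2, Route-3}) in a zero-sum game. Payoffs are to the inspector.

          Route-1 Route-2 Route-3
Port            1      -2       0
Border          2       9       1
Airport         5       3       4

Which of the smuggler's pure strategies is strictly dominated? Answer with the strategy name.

Route-1

Route-3 holds the inspector's payoff strictly below Route-1 in every row: 0 < 1, 1 < 2, 4 < 5.
So Route-1 is strictly dominated for the smuggler.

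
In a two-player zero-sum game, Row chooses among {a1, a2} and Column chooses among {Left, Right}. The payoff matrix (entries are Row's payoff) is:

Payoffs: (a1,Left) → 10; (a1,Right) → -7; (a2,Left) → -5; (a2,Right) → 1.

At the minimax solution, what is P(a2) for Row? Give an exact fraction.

Row minima: a1 → -7, a2 → -5; maximin = -5.
Column maxima: Left → 10, Right → 1; minimax = 1.
-5 ≠ 1, so there is no saddle point; optimal play is mixed.
Let Row play a1 with probability p. Expected payoff against Left: 10p + (-5)(1−p) = 15p − 5; against Right: (-7)p + 1(1−p) = −8p + 1.
Setting these equal: 15p − 5 = −8p + 1 ⇒ 23p = 6 ⇒ p = 6/23, and the value is (15)·(6/23) − 5 = -25/23.
For Column: with q = P(Left), equating a1's and a2's payoffs gives 17q − 7 = −6q + 1 ⇒ q = 8/23.

17/23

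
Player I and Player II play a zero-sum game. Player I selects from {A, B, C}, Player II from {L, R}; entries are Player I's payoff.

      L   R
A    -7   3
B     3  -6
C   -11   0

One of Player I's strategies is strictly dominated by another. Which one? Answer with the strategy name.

C

A gives a strictly higher payoff than C against every column: -7 > -11, 3 > 0.
So C is strictly dominated and Player I never plays it.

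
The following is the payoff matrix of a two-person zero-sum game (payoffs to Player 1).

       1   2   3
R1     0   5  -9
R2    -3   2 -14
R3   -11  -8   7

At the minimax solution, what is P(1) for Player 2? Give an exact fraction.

16/27

Row minima: R1 → -9, R2 → -14, R3 → -11; maximin = -9.
Column maxima: 1 → 0, 2 → 5, 3 → 7; minimax = 0.
-9 ≠ 0, so there is no saddle point; optimal play is mixed.
R2 is strictly dominated by R1, so Player 1 never plays it.
2 is strictly dominated by 1 (it gives Player 1 strictly more in every row), so Player 2 never plays it.
On the remaining 2×2 (R1, R3 vs 1, 3):
Let Player 1 play R1 with probability p. Expected payoff against 1: 0p + (-11)(1−p) = 11p − 11; against 3: (-9)p + 7(1−p) = −16p + 7.
Setting these equal: 11p − 11 = −16p + 7 ⇒ 27p = 18 ⇒ p = 2/3, and the value is (11)·(2/3) − 11 = -11/3.
For Player 2: with q = P(1), equating R1's and R3's payoffs gives 9q − 9 = −18q + 7 ⇒ q = 16/27.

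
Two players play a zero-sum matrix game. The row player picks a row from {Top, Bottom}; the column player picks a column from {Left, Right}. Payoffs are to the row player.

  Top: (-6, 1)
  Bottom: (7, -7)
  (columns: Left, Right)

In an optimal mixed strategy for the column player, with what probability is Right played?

Row minima: Top → -6, Bottom → -7; maximin = -6.
Column maxima: Left → 7, Right → 1; minimax = 1.
-6 ≠ 1, so there is no saddle point; optimal play is mixed.
Let the row player play Top with probability p. Expected payoff against Left: (-6)p + 7(1−p) = −13p + 7; against Right: 1p + (-7)(1−p) = 8p − 7.
Setting these equal: −13p + 7 = 8p − 7 ⇒ −21p = -14 ⇒ p = 2/3, and the value is (-13)·(2/3) + 7 = -5/3.
For the column player: with q = P(Left), equating Top's and Bottom's payoffs gives −7q + 1 = 14q − 7 ⇒ q = 8/21.

13/21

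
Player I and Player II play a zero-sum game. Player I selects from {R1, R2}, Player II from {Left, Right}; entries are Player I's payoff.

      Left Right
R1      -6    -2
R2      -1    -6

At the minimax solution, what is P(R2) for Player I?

Row minima: R1 → -6, R2 → -6; maximin = -6.
Column maxima: Left → -1, Right → -2; minimax = -2.
-6 ≠ -2, so there is no saddle point; optimal play is mixed.
Let Player I play R1 with probability p. Expected payoff against Left: (-6)p + (-1)(1−p) = −5p − 1; against Right: (-2)p + (-6)(1−p) = 4p − 6.
Setting these equal: −5p − 1 = 4p − 6 ⇒ −9p = -5 ⇒ p = 5/9, and the value is (-5)·(5/9) − 1 = -34/9.
For Player II: with q = P(Left), equating R1's and R2's payoffs gives −4q − 2 = 5q − 6 ⇒ q = 4/9.

4/9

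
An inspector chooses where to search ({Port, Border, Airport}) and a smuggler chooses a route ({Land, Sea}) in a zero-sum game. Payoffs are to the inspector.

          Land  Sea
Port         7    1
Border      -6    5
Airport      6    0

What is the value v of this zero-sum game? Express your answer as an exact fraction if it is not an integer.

Row minima: Port → 1, Border → -6, Airport → 0; maximin = 1.
Column maxima: Land → 7, Sea → 5; minimax = 5.
1 ≠ 5, so there is no saddle point; optimal play is mixed.
Airport is strictly dominated by Port, so the inspector never plays it.
On the remaining 2×2 (Port, Border vs Land, Sea):
Let the inspector play Port with probability p. Expected payoff against Land: 7p + (-6)(1−p) = 13p − 6; against Sea: 1p + 5(1−p) = −4p + 5.
Setting these equal: 13p − 6 = −4p + 5 ⇒ 17p = 11 ⇒ p = 11/17, and the value is (13)·(11/17) − 6 = 41/17.
For the smuggler: with q = P(Land), equating Port's and Border's payoffs gives 6q + 1 = −11q + 5 ⇒ q = 4/17.

41/17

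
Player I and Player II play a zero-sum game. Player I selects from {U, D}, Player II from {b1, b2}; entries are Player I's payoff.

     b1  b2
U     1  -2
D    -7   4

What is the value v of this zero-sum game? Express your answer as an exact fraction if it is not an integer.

Row minima: U → -2, D → -7; maximin = -2.
Column maxima: b1 → 1, b2 → 4; minimax = 1.
-2 ≠ 1, so there is no saddle point; optimal play is mixed.
Let Player I play U with probability p. Expected payoff against b1: 1p + (-7)(1−p) = 8p − 7; against b2: (-2)p + 4(1−p) = −6p + 4.
Setting these equal: 8p − 7 = −6p + 4 ⇒ 14p = 11 ⇒ p = 11/14, and the value is (8)·(11/14) − 7 = -5/7.
For Player II: with q = P(b1), equating U's and D's payoffs gives 3q − 2 = −11q + 4 ⇒ q = 3/7.

-5/7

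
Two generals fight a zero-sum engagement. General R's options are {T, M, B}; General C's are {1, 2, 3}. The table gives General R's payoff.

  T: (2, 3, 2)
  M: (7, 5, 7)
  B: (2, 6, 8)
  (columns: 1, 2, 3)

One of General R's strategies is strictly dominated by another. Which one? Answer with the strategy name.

T

M gives a strictly higher payoff than T against every column: 7 > 2, 5 > 3, 7 > 2.
So T is strictly dominated and General R never plays it.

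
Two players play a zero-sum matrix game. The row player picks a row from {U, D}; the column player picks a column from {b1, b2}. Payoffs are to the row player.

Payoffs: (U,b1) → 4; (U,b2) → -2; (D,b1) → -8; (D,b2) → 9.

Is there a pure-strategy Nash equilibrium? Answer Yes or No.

No

Row minima: U → -2, D → -8; maximin = -2.
Column maxima: b1 → 4, b2 → 9; minimax = 4.
-2 ≠ 4, so no pure-strategy equilibrium exists.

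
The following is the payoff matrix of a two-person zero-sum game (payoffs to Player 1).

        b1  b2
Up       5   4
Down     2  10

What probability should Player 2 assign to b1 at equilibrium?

Row minima: Up → 4, Down → 2; maximin = 4.
Column maxima: b1 → 5, b2 → 10; minimax = 5.
4 ≠ 5, so there is no saddle point; optimal play is mixed.
Let Player 1 play Up with probability p. Expected payoff against b1: 5p + 2(1−p) = 3p + 2; against b2: 4p + 10(1−p) = −6p + 10.
Setting these equal: 3p + 2 = −6p + 10 ⇒ 9p = 8 ⇒ p = 8/9, and the value is (3)·(8/9) + 2 = 14/3.
For Player 2: with q = P(b1), equating Up's and Down's payoffs gives q + 4 = −8q + 10 ⇒ q = 2/3.

2/3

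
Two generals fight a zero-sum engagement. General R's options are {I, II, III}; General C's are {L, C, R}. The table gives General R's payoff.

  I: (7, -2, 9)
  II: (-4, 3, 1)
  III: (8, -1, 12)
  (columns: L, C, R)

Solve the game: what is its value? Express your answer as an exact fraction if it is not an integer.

Row minima: I → -2, II → -4, III → -1; maximin = -1.
Column maxima: L → 8, C → 3, R → 12; minimax = 3.
-1 ≠ 3, so there is no saddle point; optimal play is mixed.
I is strictly dominated by III, so General R never plays it.
R is strictly dominated by L (it gives General R strictly more in every row), so General C never plays it.
On the remaining 2×2 (II, III vs L, C):
Let General R play II with probability p. Expected payoff against L: (-4)p + 8(1−p) = −12p + 8; against C: 3p + (-1)(1−p) = 4p − 1.
Setting these equal: −12p + 8 = 4p − 1 ⇒ −16p = -9 ⇒ p = 9/16, and the value is (-12)·(9/16) + 8 = 5/4.
For General C: with q = P(L), equating II's and III's payoffs gives −7q + 3 = 9q − 1 ⇒ q = 1/4.

5/4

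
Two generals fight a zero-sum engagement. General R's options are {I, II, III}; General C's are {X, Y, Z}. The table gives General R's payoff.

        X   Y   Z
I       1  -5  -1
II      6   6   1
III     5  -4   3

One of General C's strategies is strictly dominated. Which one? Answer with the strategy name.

Z holds General R's payoff strictly below X in every row: -1 < 1, 1 < 6, 3 < 5.
So X is strictly dominated for General C.

X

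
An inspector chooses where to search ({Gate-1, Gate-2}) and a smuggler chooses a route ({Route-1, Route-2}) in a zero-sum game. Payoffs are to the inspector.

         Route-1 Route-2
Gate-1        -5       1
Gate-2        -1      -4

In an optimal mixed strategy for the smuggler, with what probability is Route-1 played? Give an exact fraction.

Row minima: Gate-1 → -5, Gate-2 → -4; maximin = -4.
Column maxima: Route-1 → -1, Route-2 → 1; minimax = -1.
-4 ≠ -1, so there is no saddle point; optimal play is mixed.
Let the inspector play Gate-1 with probability p. Expected payoff against Route-1: (-5)p + (-1)(1−p) = −4p − 1; against Route-2: 1p + (-4)(1−p) = 5p − 4.
Setting these equal: −4p − 1 = 5p − 4 ⇒ −9p = -3 ⇒ p = 1/3, and the value is (-4)·(1/3) − 1 = -7/3.
For the smuggler: with q = P(Route-1), equating Gate-1's and Gate-2's payoffs gives −6q + 1 = 3q − 4 ⇒ q = 5/9.

5/9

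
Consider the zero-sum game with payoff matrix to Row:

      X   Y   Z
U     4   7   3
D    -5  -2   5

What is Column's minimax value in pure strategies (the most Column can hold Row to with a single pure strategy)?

Column maxima: X → 4, Y → 7, Z → 5.
The smallest of these is 4.

4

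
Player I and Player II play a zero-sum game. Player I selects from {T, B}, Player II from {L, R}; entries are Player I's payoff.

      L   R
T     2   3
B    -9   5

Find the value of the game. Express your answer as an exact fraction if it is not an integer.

2

Row minima: T → 2, B → -9; maximin = 2.
Column maxima: L → 2, R → 5; minimax = 2.
Since maximin = minimax = 2, there is a saddle point and the value is 2.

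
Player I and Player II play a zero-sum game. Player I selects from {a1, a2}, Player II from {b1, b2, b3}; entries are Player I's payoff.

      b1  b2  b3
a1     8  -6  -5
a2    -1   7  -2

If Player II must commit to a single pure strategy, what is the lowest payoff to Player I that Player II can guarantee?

Column maxima: b1 → 8, b2 → 7, b3 → -2.
The smallest of these is -2.

-2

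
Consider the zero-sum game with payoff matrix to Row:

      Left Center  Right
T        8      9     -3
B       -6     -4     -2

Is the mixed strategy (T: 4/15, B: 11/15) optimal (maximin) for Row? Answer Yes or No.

Yes

Against Left this mix gives (4/15)·8 + (11/15)·(-6) = -34/15.
Against Center this mix gives (4/15)·9 + (11/15)·(-4) = -8/15.
Against Right this mix gives (4/15)·(-3) + (11/15)·(-2) = -34/15.
All of Column's active replies (Left, Right) yield -34/15, and no column does worse for Row. The mix makes Column indifferent and guarantees -34/15, so it is optimal.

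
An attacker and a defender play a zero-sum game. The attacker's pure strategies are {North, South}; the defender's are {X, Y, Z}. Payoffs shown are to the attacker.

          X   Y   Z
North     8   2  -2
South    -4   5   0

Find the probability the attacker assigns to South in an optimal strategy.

Row minima: North → -2, South → -4; maximin = -2.
Column maxima: X → 8, Y → 5, Z → 0; minimax = 0.
-2 ≠ 0, so there is no saddle point; optimal play is mixed.
Y is strictly dominated by Z (it gives the attacker strictly more in every row), so the defender never plays it.
On the remaining 2×2 (North, South vs X, Z):
Let the attacker play North with probability p. Expected payoff against X: 8p + (-4)(1−p) = 12p − 4; against Z: (-2)p + 0(1−p) = −2p.
Setting these equal: 12p − 4 = −2p ⇒ 14p = 4 ⇒ p = 2/7, and the value is (12)·(2/7) − 4 = -4/7.
For the defender: with q = P(X), equating North's and South's payoffs gives 10q − 2 = −4q ⇒ q = 1/7.

5/7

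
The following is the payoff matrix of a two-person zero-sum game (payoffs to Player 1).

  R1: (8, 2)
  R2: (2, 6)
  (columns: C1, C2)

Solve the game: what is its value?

Row minima: R1 → 2, R2 → 2; maximin = 2.
Column maxima: C1 → 8, C2 → 6; minimax = 6.
2 ≠ 6, so there is no saddle point; optimal play is mixed.
Let Player 1 play R1 with probability p. Expected payoff against C1: 8p + 2(1−p) = 6p + 2; against C2: 2p + 6(1−p) = −4p + 6.
Setting these equal: 6p + 2 = −4p + 6 ⇒ 10p = 4 ⇒ p = 2/5, and the value is (6)·(2/5) + 2 = 22/5.
For Player 2: with q = P(C1), equating R1's and R2's payoffs gives 6q + 2 = −4q + 6 ⇒ q = 2/5.

22/5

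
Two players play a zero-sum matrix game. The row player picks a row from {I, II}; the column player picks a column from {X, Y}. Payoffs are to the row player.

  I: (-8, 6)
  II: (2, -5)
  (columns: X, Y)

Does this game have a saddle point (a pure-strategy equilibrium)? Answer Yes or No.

Row minima: I → -8, II → -5; maximin = -5.
Column maxima: X → 2, Y → 6; minimax = 2.
-5 ≠ 2, so no pure-strategy equilibrium exists.

No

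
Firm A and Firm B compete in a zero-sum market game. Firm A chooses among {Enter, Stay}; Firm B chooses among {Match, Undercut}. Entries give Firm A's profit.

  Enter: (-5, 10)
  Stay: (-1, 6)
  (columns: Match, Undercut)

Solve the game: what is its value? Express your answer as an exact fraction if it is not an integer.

Row minima: Enter → -5, Stay → -1; maximin = -1.
Column maxima: Match → -1, Undercut → 10; minimax = -1.
Since maximin = minimax = -1, there is a saddle point and the value is -1.

-1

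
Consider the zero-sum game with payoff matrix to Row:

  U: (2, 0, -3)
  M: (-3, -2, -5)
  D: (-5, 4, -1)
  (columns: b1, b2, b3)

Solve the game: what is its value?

-17/9

Row minima: U → -3, M → -5, D → -5; maximin = -3.
Column maxima: b1 → 2, b2 → 4, b3 → -1; minimax = -1.
-3 ≠ -1, so there is no saddle point; optimal play is mixed.
M is strictly dominated by U, so Row never plays it.
b2 is strictly dominated by b3 (it gives Row strictly more in every row), so Column never plays it.
On the remaining 2×2 (U, D vs b1, b3):
Let Row play U with probability p. Expected payoff against b1: 2p + (-5)(1−p) = 7p − 5; against b3: (-3)p + (-1)(1−p) = −2p − 1.
Setting these equal: 7p − 5 = −2p − 1 ⇒ 9p = 4 ⇒ p = 4/9, and the value is (7)·(4/9) − 5 = -17/9.
For Column: with q = P(b1), equating U's and D's payoffs gives 5q − 3 = −4q − 1 ⇒ q = 2/9.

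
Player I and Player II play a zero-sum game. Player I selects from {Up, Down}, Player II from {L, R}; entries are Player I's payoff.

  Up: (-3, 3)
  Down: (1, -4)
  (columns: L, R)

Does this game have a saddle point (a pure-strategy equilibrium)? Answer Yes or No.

No

Row minima: Up → -3, Down → -4; maximin = -3.
Column maxima: L → 1, R → 3; minimax = 1.
-3 ≠ 1, so no pure-strategy equilibrium exists.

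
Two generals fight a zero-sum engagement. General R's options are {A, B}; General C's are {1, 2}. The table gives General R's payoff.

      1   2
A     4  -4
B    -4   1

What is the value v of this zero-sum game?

-12/13

Row minima: A → -4, B → -4; maximin = -4.
Column maxima: 1 → 4, 2 → 1; minimax = 1.
-4 ≠ 1, so there is no saddle point; optimal play is mixed.
Let General R play A with probability p. Expected payoff against 1: 4p + (-4)(1−p) = 8p − 4; against 2: (-4)p + 1(1−p) = −5p + 1.
Setting these equal: 8p − 4 = −5p + 1 ⇒ 13p = 5 ⇒ p = 5/13, and the value is (8)·(5/13) − 4 = -12/13.
For General C: with q = P(1), equating A's and B's payoffs gives 8q − 4 = −5q + 1 ⇒ q = 5/13.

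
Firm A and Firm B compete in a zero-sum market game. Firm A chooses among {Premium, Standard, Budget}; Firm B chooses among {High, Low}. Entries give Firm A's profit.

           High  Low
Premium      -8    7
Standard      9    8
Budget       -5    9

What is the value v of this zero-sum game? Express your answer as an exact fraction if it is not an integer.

121/15

Row minima: Premium → -8, Standard → 8, Budget → -5; maximin = 8.
Column maxima: High → 9, Low → 9; minimax = 9.
8 ≠ 9, so there is no saddle point; optimal play is mixed.
Premium is strictly dominated by Standard, so Firm A never plays it.
On the remaining 2×2 (Standard, Budget vs High, Low):
Let Firm A play Standard with probability p. Expected payoff against High: 9p + (-5)(1−p) = 14p − 5; against Low: 8p + 9(1−p) = −p + 9.
Setting these equal: 14p − 5 = −p + 9 ⇒ 15p = 14 ⇒ p = 14/15, and the value is (14)·(14/15) − 5 = 121/15.
For Firm B: with q = P(High), equating Standard's and Budget's payoffs gives q + 8 = −14q + 9 ⇒ q = 1/15.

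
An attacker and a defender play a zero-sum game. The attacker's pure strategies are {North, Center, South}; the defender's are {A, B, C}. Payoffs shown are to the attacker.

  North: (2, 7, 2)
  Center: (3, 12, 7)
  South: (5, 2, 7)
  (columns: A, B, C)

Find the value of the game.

Row minima: North → 2, Center → 3, South → 2; maximin = 3.
Column maxima: A → 5, B → 12, C → 7; minimax = 5.
3 ≠ 5, so there is no saddle point; optimal play is mixed.
North is strictly dominated by Center, so the attacker never plays it.
With North eliminated, C is strictly dominated by A (it gives the attacker strictly more in every remaining row), so the defender never plays it.
On the remaining 2×2 (Center, South vs A, B):
Let the attacker play Center with probability p. Expected payoff against A: 3p + 5(1−p) = −2p + 5; against B: 12p + 2(1−p) = 10p + 2.
Setting these equal: −2p + 5 = 10p + 2 ⇒ −12p = -3 ⇒ p = 1/4, and the value is (-2)·(1/4) + 5 = 9/2.
For the defender: with q = P(A), equating Center's and South's payoffs gives −9q + 12 = 3q + 2 ⇒ q = 5/6.

9/2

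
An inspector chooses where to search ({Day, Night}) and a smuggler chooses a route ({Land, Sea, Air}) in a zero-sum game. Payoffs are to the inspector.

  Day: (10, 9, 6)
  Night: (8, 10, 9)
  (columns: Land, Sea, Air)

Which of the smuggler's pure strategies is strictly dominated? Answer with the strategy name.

Air holds the inspector's payoff strictly below Sea in every row: 6 < 9, 9 < 10.
So Sea is strictly dominated for the smuggler.

Sea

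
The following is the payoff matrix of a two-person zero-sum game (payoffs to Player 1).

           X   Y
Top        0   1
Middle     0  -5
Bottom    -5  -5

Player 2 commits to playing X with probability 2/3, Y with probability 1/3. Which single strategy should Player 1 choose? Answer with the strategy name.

Expected payoff of Top: (2/3)·0 + (1/3)·1 = 1/3.
Expected payoff of Middle: (2/3)·0 + (1/3)·(-5) = -5/3.
Expected payoff of Bottom: (2/3)·(-5) + (1/3)·(-5) = -5.
The largest is 1/3, so Player 1's best response is Top.

Top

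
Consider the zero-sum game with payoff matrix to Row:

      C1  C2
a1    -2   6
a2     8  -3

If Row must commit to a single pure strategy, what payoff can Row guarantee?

Row minima: a1 → -2, a2 → -3.
The best of these is -2.

-2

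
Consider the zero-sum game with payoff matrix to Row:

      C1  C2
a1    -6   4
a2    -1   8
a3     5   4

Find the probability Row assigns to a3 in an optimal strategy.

9/10

Row minima: a1 → -6, a2 → -1, a3 → 4; maximin = 4.
Column maxima: C1 → 5, C2 → 8; minimax = 5.
4 ≠ 5, so there is no saddle point; optimal play is mixed.
a1 is strictly dominated by a2, so Row never plays it.
On the remaining 2×2 (a2, a3 vs C1, C2):
Let Row play a2 with probability p. Expected payoff against C1: (-1)p + 5(1−p) = −6p + 5; against C2: 8p + 4(1−p) = 4p + 4.
Setting these equal: −6p + 5 = 4p + 4 ⇒ −10p = -1 ⇒ p = 1/10, and the value is (-6)·(1/10) + 5 = 22/5.
For Column: with q = P(C1), equating a2's and a3's payoffs gives −9q + 8 = q + 4 ⇒ q = 2/5.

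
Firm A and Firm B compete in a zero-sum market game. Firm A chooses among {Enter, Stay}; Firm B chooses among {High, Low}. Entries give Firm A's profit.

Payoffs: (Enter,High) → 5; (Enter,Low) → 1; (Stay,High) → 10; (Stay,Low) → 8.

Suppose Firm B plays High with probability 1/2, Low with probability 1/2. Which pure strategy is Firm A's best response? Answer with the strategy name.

Expected payoff of Enter: (1/2)·5 + (1/2)·1 = 3.
Expected payoff of Stay: (1/2)·10 + (1/2)·8 = 9.
The largest is 9, so Firm A's best response is Stay.

Stay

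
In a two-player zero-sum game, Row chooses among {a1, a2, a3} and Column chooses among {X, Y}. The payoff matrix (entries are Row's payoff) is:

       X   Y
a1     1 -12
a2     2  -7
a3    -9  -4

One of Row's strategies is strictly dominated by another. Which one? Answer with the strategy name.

a1

a2 gives a strictly higher payoff than a1 against every column: 2 > 1, -7 > -12.
So a1 is strictly dominated and Row never plays it.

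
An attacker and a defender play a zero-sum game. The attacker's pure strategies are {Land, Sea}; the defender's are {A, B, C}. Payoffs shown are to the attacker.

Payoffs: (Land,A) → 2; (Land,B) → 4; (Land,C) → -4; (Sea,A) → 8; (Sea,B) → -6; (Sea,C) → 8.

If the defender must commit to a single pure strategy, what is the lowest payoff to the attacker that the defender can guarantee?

Column maxima: A → 8, B → 4, C → 8.
The smallest of these is 4.

4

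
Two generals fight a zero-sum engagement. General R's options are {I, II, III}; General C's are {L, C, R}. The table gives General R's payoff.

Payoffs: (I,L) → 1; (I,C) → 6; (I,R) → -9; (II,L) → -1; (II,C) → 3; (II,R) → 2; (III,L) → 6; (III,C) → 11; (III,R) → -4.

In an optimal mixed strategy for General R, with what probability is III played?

3/13

Row minima: I → -9, II → -1, III → -4; maximin = -1.
Column maxima: L → 6, C → 11, R → 2; minimax = 2.
-1 ≠ 2, so there is no saddle point; optimal play is mixed.
I is strictly dominated by III, so General R never plays it.
C is strictly dominated by L (it gives General R strictly more in every row), so General C never plays it.
On the remaining 2×2 (II, III vs L, R):
Let General R play II with probability p. Expected payoff against L: (-1)p + 6(1−p) = −7p + 6; against R: 2p + (-4)(1−p) = 6p − 4.
Setting these equal: −7p + 6 = 6p − 4 ⇒ −13p = -10 ⇒ p = 10/13, and the value is (-7)·(10/13) + 6 = 8/13.
For General C: with q = P(L), equating II's and III's payoffs gives −3q + 2 = 10q − 4 ⇒ q = 6/13.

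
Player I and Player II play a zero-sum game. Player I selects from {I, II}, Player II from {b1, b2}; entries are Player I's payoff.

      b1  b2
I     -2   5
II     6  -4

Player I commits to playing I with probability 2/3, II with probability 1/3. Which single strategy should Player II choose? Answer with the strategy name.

If Player II plays b1, Player I's expected payoff is (2/3)·(-2) + (1/3)·6 = 2/3.
If Player II plays b2, Player I's expected payoff is (2/3)·5 + (1/3)·(-4) = 2.
Player II minimizes Player I's payoff; the smallest is 2/3, so the best response is b1.

b1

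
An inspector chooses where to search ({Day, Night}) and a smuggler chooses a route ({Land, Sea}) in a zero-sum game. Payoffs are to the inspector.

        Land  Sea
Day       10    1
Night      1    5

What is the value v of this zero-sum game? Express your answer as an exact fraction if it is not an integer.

49/13

Row minima: Day → 1, Night → 1; maximin = 1.
Column maxima: Land → 10, Sea → 5; minimax = 5.
1 ≠ 5, so there is no saddle point; optimal play is mixed.
Let the inspector play Day with probability p. Expected payoff against Land: 10p + 1(1−p) = 9p + 1; against Sea: 1p + 5(1−p) = −4p + 5.
Setting these equal: 9p + 1 = −4p + 5 ⇒ 13p = 4 ⇒ p = 4/13, and the value is (9)·(4/13) + 1 = 49/13.
For the smuggler: with q = P(Land), equating Day's and Night's payoffs gives 9q + 1 = −4q + 5 ⇒ q = 4/13.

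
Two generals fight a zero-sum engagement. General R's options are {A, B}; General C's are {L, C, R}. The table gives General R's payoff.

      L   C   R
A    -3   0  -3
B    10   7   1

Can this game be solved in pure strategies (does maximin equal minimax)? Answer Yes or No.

Yes

Row minima: A → -3, B → 1; maximin = 1.
Column maxima: L → 10, C → 7, R → 1; minimax = 1.
maximin = minimax = 1, so a saddle point exists.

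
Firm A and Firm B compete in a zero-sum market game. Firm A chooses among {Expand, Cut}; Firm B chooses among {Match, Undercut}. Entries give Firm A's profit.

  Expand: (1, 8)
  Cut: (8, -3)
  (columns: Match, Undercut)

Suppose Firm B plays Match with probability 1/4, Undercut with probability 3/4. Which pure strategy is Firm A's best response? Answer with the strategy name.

Expand

Expected payoff of Expand: (1/4)·1 + (3/4)·8 = 25/4.
Expected payoff of Cut: (1/4)·8 + (3/4)·(-3) = -1/4.
The largest is 25/4, so Firm A's best response is Expand.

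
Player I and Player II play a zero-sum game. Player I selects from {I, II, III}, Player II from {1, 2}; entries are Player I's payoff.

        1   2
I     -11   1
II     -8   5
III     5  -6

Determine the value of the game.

Row minima: I → -11, II → -8, III → -6; maximin = -6.
Column maxima: 1 → 5, 2 → 5; minimax = 5.
-6 ≠ 5, so there is no saddle point; optimal play is mixed.
I is strictly dominated by II, so Player I never plays it.
On the remaining 2×2 (II, III vs 1, 2):
Let Player I play II with probability p. Expected payoff against 1: (-8)p + 5(1−p) = −13p + 5; against 2: 5p + (-6)(1−p) = 11p − 6.
Setting these equal: −13p + 5 = 11p − 6 ⇒ −24p = -11 ⇒ p = 11/24, and the value is (-13)·(11/24) + 5 = -23/24.
For Player II: with q = P(1), equating II's and III's payoffs gives −13q + 5 = 11q − 6 ⇒ q = 11/24.

-23/24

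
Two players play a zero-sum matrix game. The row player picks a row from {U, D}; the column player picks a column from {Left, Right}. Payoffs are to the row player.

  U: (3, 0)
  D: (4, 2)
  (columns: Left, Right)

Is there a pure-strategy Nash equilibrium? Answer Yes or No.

Yes

Row minima: U → 0, D → 2; maximin = 2.
Column maxima: Left → 4, Right → 2; minimax = 2.
maximin = minimax = 2, so a saddle point exists.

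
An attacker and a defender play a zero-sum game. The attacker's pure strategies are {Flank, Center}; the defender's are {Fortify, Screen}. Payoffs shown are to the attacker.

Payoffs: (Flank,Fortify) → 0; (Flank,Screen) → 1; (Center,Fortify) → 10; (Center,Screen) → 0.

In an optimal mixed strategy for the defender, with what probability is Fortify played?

Row minima: Flank → 0, Center → 0; maximin = 0.
Column maxima: Fortify → 10, Screen → 1; minimax = 1.
0 ≠ 1, so there is no saddle point; optimal play is mixed.
Let the attacker play Flank with probability p. Expected payoff against Fortify: 0p + 10(1−p) = −10p + 10; against Screen: 1p + 0(1−p) = p.
Setting these equal: −10p + 10 = p ⇒ −11p = -10 ⇒ p = 10/11, and the value is (-10)·(10/11) + 10 = 10/11.
For the defender: with q = P(Fortify), equating Flank's and Center's payoffs gives −q + 1 = 10q ⇒ q = 1/11.

1/11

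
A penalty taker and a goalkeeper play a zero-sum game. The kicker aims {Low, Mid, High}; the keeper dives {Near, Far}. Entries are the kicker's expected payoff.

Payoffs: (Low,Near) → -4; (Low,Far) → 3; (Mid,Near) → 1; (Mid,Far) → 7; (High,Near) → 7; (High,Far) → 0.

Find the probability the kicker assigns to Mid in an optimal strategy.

Row minima: Low → -4, Mid → 1, High → 0; maximin = 1.
Column maxima: Near → 7, Far → 7; minimax = 7.
1 ≠ 7, so there is no saddle point; optimal play is mixed.
Low is strictly dominated by Mid, so the kicker never plays it.
On the remaining 2×2 (Mid, High vs Near, Far):
Let the kicker play Mid with probability p. Expected payoff against Near: 1p + 7(1−p) = −6p + 7; against Far: 7p + 0(1−p) = 7p.
Setting these equal: −6p + 7 = 7p ⇒ −13p = -7 ⇒ p = 7/13, and the value is (-6)·(7/13) + 7 = 49/13.
For the keeper: with q = P(Near), equating Mid's and High's payoffs gives −6q + 7 = 7q ⇒ q = 7/13.

7/13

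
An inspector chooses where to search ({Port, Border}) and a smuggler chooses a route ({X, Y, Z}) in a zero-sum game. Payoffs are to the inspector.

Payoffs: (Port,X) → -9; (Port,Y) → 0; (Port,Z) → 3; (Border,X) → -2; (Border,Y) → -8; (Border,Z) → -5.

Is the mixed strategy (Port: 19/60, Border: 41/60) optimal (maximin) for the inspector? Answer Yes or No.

No

Against X this mix gives (19/60)·(-9) + (41/60)·(-2) = -253/60.
Against Y this mix gives (19/60)·0 + (41/60)·(-8) = -82/15.
Against Z this mix gives (19/60)·3 + (41/60)·(-5) = -37/15.
The smuggler will play Y, holding the inspector to -82/15. Shifting weight toward the row that does better against Y would raise this floor (the equalizing mix achieves -24/5 against both Y and X), so the proposed strategy is not optimal.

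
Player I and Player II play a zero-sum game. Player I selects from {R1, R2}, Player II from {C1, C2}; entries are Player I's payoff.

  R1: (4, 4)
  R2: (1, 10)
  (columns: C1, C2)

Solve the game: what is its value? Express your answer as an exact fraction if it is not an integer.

4

Row minima: R1 → 4, R2 → 1; maximin = 4.
Column maxima: C1 → 4, C2 → 10; minimax = 4.
Since maximin = minimax = 4, there is a saddle point and the value is 4.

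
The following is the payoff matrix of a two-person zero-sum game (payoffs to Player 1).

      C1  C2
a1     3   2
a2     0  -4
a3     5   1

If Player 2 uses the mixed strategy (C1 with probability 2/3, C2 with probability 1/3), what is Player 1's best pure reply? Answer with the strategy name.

Expected payoff of a1: (2/3)·3 + (1/3)·2 = 8/3.
Expected payoff of a2: (2/3)·0 + (1/3)·(-4) = -4/3.
Expected payoff of a3: (2/3)·5 + (1/3)·1 = 11/3.
The largest is 11/3, so Player 1's best response is a3.

a3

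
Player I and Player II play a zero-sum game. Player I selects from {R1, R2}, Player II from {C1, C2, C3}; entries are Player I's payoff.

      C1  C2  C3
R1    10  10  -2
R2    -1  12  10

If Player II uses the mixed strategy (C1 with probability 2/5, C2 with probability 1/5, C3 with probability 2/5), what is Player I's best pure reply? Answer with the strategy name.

Expected payoff of R1: (2/5)·10 + (1/5)·10 + (2/5)·(-2) = 26/5.
Expected payoff of R2: (2/5)·(-1) + (1/5)·12 + (2/5)·10 = 6.
The largest is 6, so Player I's best response is R2.

R2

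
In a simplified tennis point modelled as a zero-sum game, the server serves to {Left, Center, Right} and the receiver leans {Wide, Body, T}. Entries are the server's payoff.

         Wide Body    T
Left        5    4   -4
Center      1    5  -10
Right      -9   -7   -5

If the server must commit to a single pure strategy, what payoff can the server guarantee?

-4

Row minima: Left → -4, Center → -10, Right → -9.
The best of these is -4.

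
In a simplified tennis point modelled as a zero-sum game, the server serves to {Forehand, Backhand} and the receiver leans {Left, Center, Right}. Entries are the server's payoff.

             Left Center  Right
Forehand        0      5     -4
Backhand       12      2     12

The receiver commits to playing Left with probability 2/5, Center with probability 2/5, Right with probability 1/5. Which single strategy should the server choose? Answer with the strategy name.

Backhand

Expected payoff of Forehand: (2/5)·0 + (2/5)·5 + (1/5)·(-4) = 6/5.
Expected payoff of Backhand: (2/5)·12 + (2/5)·2 + (1/5)·12 = 8.
The largest is 8, so the server's best response is Backhand.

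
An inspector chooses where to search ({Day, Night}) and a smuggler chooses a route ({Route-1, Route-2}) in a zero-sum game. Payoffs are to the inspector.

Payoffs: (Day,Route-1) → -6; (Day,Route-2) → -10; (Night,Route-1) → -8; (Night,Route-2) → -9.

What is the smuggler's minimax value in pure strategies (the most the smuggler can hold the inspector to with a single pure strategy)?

-9

Column maxima: Route-1 → -6, Route-2 → -9.
The smallest of these is -9.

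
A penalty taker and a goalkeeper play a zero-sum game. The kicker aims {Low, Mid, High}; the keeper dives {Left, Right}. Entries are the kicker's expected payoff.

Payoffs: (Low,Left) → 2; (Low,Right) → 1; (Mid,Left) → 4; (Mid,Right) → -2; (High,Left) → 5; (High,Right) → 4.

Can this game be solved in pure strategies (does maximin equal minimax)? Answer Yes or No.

Yes

Row minima: Low → 1, Mid → -2, High → 4; maximin = 4.
Column maxima: Left → 5, Right → 4; minimax = 4.
maximin = minimax = 4, so a saddle point exists.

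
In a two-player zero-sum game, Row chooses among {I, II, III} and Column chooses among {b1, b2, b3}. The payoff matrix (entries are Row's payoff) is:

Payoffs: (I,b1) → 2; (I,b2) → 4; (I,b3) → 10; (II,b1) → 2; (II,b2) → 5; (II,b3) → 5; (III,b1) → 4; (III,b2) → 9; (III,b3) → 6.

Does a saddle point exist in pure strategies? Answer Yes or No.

Row minima: I → 2, II → 2, III → 4; maximin = 4.
Column maxima: b1 → 4, b2 → 9, b3 → 10; minimax = 4.
maximin = minimax = 4, so a saddle point exists.

Yes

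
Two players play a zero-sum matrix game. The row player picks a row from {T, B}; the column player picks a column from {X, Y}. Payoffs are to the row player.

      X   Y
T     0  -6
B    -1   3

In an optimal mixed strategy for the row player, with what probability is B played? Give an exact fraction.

3/5

Row minima: T → -6, B → -1; maximin = -1.
Column maxima: X → 0, Y → 3; minimax = 0.
-1 ≠ 0, so there is no saddle point; optimal play is mixed.
Let the row player play T with probability p. Expected payoff against X: 0p + (-1)(1−p) = p − 1; against Y: (-6)p + 3(1−p) = −9p + 3.
Setting these equal: p − 1 = −9p + 3 ⇒ 10p = 4 ⇒ p = 2/5, and the value is (1)·(2/5) − 1 = -3/5.
For the column player: with q = P(X), equating T's and B's payoffs gives 6q − 6 = −4q + 3 ⇒ q = 9/10.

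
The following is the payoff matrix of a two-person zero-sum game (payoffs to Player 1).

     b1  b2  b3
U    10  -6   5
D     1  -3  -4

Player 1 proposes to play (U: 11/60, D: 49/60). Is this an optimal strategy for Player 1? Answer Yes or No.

No

Against b1 this mix gives (11/60)·10 + (49/60)·1 = 53/20.
Against b2 this mix gives (11/60)·(-6) + (49/60)·(-3) = -71/20.
Against b3 this mix gives (11/60)·5 + (49/60)·(-4) = -47/20.
Player 2 will play b2, holding Player 1 to -71/20. Shifting weight toward the row that does better against b2 would raise this floor (the equalizing mix achieves -13/4 against both b2 and b3), so the proposed strategy is not optimal.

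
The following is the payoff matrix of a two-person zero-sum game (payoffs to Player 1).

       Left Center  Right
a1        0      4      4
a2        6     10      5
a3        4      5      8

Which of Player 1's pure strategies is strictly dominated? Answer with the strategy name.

a2 gives a strictly higher payoff than a1 against every column: 6 > 0, 10 > 4, 5 > 4.
So a1 is strictly dominated and Player 1 never plays it.

a1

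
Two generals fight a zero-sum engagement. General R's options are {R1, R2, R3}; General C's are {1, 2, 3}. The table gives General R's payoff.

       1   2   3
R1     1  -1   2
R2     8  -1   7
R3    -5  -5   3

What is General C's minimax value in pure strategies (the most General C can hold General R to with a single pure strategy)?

Column maxima: 1 → 8, 2 → -1, 3 → 7.
The smallest of these is -1.

-1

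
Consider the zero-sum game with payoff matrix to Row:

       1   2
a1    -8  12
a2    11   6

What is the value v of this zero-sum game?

36/5

Row minima: a1 → -8, a2 → 6; maximin = 6.
Column maxima: 1 → 11, 2 → 12; minimax = 11.
6 ≠ 11, so there is no saddle point; optimal play is mixed.
Let Row play a1 with probability p. Expected payoff against 1: (-8)p + 11(1−p) = −19p + 11; against 2: 12p + 6(1−p) = 6p + 6.
Setting these equal: −19p + 11 = 6p + 6 ⇒ −25p = -5 ⇒ p = 1/5, and the value is (-19)·(1/5) + 11 = 36/5.
For Column: with q = P(1), equating a1's and a2's payoffs gives −20q + 12 = 5q + 6 ⇒ q = 6/25.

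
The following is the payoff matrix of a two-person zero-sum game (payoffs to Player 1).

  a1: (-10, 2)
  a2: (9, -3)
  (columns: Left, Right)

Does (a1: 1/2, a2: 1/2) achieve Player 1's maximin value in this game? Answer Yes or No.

Yes

Against Left this mix gives (1/2)·(-10) + (1/2)·9 = -1/2.
Against Right this mix gives (1/2)·2 + (1/2)·(-3) = -1/2.
All of Player 2's active replies (Left, Right) yield -1/2, and no column does worse for Player 1. The mix makes Player 2 indifferent and guarantees -1/2, so it is optimal.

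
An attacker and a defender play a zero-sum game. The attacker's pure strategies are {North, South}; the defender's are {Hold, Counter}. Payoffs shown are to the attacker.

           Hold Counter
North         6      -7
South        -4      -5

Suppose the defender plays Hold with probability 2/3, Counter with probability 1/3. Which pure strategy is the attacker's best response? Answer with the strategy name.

Expected payoff of North: (2/3)·6 + (1/3)·(-7) = 5/3.
Expected payoff of South: (2/3)·(-4) + (1/3)·(-5) = -13/3.
The largest is 5/3, so the attacker's best response is North.

North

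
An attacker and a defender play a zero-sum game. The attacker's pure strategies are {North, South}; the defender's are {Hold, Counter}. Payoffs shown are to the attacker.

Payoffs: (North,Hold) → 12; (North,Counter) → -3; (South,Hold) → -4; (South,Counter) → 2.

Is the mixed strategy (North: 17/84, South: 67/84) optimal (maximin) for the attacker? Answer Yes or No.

Against Hold this mix gives (17/84)·12 + (67/84)·(-4) = -16/21.
Against Counter this mix gives (17/84)·(-3) + (67/84)·2 = 83/84.
The defender will play Hold, holding the attacker to -16/21. Shifting weight toward the row that does better against Hold would raise this floor (the equalizing mix achieves 4/7 against both Hold and Counter), so the proposed strategy is not optimal.

No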